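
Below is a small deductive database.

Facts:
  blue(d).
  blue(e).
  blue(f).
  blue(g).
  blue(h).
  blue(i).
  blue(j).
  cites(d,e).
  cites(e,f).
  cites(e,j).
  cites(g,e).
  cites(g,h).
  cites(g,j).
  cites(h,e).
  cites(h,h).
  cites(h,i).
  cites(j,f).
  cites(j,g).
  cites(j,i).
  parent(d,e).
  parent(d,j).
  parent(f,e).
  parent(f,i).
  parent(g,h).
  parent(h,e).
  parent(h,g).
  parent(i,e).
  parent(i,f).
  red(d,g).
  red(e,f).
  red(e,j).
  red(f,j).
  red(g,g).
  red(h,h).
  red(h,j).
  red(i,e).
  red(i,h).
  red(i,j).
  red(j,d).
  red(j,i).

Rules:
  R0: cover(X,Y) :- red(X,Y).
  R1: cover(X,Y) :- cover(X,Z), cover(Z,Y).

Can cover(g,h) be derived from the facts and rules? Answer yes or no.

no

round 1: derive cover(d,g) via R0 from red(d,g)
round 1: derive cover(e,f) via R0 from red(e,f)
round 1: derive cover(e,j) via R0 from red(e,j)
round 1: derive cover(f,j) via R0 from red(f,j)
round 1: derive cover(g,g) via R0 from red(g,g)
round 1: derive cover(h,h) via R0 from red(h,h)
round 1: derive cover(h,j) via R0 from red(h,j)
round 1: derive cover(i,e) via R0 from red(i,e)
round 1: derive cover(i,h) via R0 from red(i,h)
round 1: derive cover(i,j) via R0 from red(i,j)
round 1: derive cover(j,d) via R0 from red(j,d)
round 1: derive cover(j,i) via R0 from red(j,i)
round 2: derive cover(e,d) via R1 from cover(e,j), cover(j,d)
round 2: derive cover(e,i) via R1 from cover(e,j), cover(j,i)
round 2: derive cover(f,d) via R1 from cover(f,j), cover(j,d)
round 2: derive cover(f,i) via R1 from cover(f,j), cover(j,i)
round 2: derive cover(h,d) via R1 from cover(h,j), cover(j,d)
round 2: derive cover(h,i) via R1 from cover(h,j), cover(j,i)
round 2: derive cover(i,d) via R1 from cover(i,j), cover(j,d)
round 2: derive cover(i,f) via R1 from cover(i,e), cover(e,f)
round 2: derive cover(i,i) via R1 from cover(i,j), cover(j,i)
round 2: derive cover(j,e) via R1 from cover(j,i), cover(i,e)
round 2: derive cover(j,g) via R1 from cover(j,d), cover(d,g)
round 2: derive cover(j,h) via R1 from cover(j,i), cover(i,h)
round 2: derive cover(j,j) via R1 from cover(j,i), cover(i,j)
round 3: derive cover(e,e) via R1 from cover(e,i), cover(i,e)
round 3: derive cover(e,g) via R1 from cover(e,d), cover(d,g)
round 3: derive cover(e,h) via R1 from cover(e,i), cover(i,h)
round 3: derive cover(f,e) via R1 from cover(f,i), cover(i,e)
round 3: derive cover(f,f) via R1 from cover(f,i), cover(i,f)
round 3: derive cover(f,g) via R1 from cover(f,d), cover(d,g)
round 3: derive cover(f,h) via R1 from cover(f,i), cover(i,h)
round 3: derive cover(h,e) via R1 from cover(h,i), cover(i,e)
round 3: derive cover(h,f) via R1 from cover(h,i), cover(i,f)
round 3: derive cover(h,g) via R1 from cover(h,d), cover(d,g)
round 3: derive cover(i,g) via R1 from cover(i,d), cover(d,g)
round 3: derive cover(j,f) via R1 from cover(j,e), cover(e,f)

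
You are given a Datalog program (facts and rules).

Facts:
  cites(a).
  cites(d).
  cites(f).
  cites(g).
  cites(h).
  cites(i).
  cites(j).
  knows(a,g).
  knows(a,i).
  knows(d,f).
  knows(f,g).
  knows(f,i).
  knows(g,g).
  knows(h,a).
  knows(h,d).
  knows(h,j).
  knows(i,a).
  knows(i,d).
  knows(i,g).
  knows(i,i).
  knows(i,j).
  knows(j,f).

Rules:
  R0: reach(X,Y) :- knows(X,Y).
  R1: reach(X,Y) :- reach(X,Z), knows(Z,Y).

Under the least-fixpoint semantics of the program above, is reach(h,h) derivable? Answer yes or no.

round 1: derive reach(a,g) via R0 from knows(a,g)
round 1: derive reach(a,i) via R0 from knows(a,i)
round 1: derive reach(d,f) via R0 from knows(d,f)
round 1: derive reach(f,g) via R0 from knows(f,g)
round 1: derive reach(f,i) via R0 from knows(f,i)
round 1: derive reach(g,g) via R0 from knows(g,g)
round 1: derive reach(h,a) via R0 from knows(h,a)
round 1: derive reach(h,d) via R0 from knows(h,d)
round 1: derive reach(h,j) via R0 from knows(h,j)
round 1: derive reach(i,a) via R0 from knows(i,a)
round 1: derive reach(i,d) via R0 from knows(i,d)
round 1: derive reach(i,g) via R0 from knows(i,g)
round 1: derive reach(i,i) via R0 from knows(i,i)
round 1: derive reach(i,j) via R0 from knows(i,j)
round 1: derive reach(j,f) via R0 from knows(j,f)
round 2: derive reach(a,a) via R1 from reach(a,i), knows(i,a)
round 2: derive reach(a,d) via R1 from reach(a,i), knows(i,d)
round 2: derive reach(a,j) via R1 from reach(a,i), knows(i,j)
round 2: derive reach(d,g) via R1 from reach(d,f), knows(f,g)
round 2: derive reach(d,i) via R1 from reach(d,f), knows(f,i)
round 2: derive reach(f,a) via R1 from reach(f,i), knows(i,a)
round 2: derive reach(f,d) via R1 from reach(f,i), knows(i,d)
round 2: derive reach(f,j) via R1 from reach(f,i), knows(i,j)
round 2: derive reach(h,f) via R1 from reach(h,d), knows(d,f)
round 2: derive reach(h,g) via R1 from reach(h,a), knows(a,g)
round 2: derive reach(h,i) via R1 from reach(h,a), knows(a,i)
round 2: derive reach(i,f) via R1 from reach(i,d), knows(d,f)
round 2: derive reach(j,g) via R1 from reach(j,f), knows(f,g)
round 2: derive reach(j,i) via R1 from reach(j,f), knows(f,i)
round 3: derive reach(a,f) via R1 from reach(a,d), knows(d,f)
round 3: derive reach(d,a) via R1 from reach(d,i), knows(i,a)
round 3: derive reach(d,d) via R1 from reach(d,i), knows(i,d)
round 3: derive reach(d,j) via R1 from reach(d,i), knows(i,j)
round 3: derive reach(f,f) via R1 from reach(f,d), knows(d,f)
round 3: derive reach(j,a) via R1 from reach(j,i), knows(i,a)
round 3: derive reach(j,d) via R1 from reach(j,i), knows(i,d)
round 3: derive reach(j,j) via R1 from reach(j,i), knows(i,j)

no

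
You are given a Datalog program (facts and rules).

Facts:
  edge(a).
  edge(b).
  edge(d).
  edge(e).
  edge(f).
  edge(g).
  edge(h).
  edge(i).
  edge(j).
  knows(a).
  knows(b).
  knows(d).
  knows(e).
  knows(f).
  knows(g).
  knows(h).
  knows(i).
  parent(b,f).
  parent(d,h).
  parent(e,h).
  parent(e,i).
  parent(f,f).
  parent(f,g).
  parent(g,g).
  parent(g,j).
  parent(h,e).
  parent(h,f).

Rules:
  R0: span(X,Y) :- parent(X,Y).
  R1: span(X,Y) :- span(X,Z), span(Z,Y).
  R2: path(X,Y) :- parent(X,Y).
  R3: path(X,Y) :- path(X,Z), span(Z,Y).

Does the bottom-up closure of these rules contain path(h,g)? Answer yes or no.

round 1: derive span(b,f) via R0 from parent(b,f)
round 1: derive span(d,h) via R0 from parent(d,h)
round 1: derive span(e,h) via R0 from parent(e,h)
round 1: derive span(e,i) via R0 from parent(e,i)
round 1: derive span(f,f) via R0 from parent(f,f)
round 1: derive span(f,g) via R0 from parent(f,g)
round 1: derive span(g,g) via R0 from parent(g,g)
round 1: derive span(g,j) via R0 from parent(g,j)
round 1: derive span(h,e) via R0 from parent(h,e)
round 1: derive span(h,f) via R0 from parent(h,f)
round 1: derive path(b,f) via R2 from parent(b,f)
round 1: derive path(d,h) via R2 from parent(d,h)
round 1: derive path(e,h) via R2 from parent(e,h)
round 1: derive path(e,i) via R2 from parent(e,i)
round 1: derive path(f,f) via R2 from parent(f,f)
round 1: derive path(f,g) via R2 from parent(f,g)
round 1: derive path(g,g) via R2 from parent(g,g)
round 1: derive path(g,j) via R2 from parent(g,j)
round 1: derive path(h,e) via R2 from parent(h,e)
round 1: derive path(h,f) via R2 from parent(h,f)
round 2: derive span(b,g) via R1 from span(b,f), span(f,g)
round 2: derive span(d,e) via R1 from span(d,h), span(h,e)
round 2: derive span(d,f) via R1 from span(d,h), span(h,f)
round 2: derive span(e,e) via R1 from span(e,h), span(h,e)
round 2: derive span(e,f) via R1 from span(e,h), span(h,f)
round 2: derive span(f,j) via R1 from span(f,g), span(g,j)
round 2: derive span(h,g) via R1 from span(h,f), span(f,g)
round 2: derive span(h,h) via R1 from span(h,e), span(e,h)
round 2: derive span(h,i) via R1 from span(h,e), span(e,i)
round 2: derive path(b,g) via R3 from path(b,f), span(f,g)
round 2: derive path(d,e) via R3 from path(d,h), span(h,e)
round 2: derive path(d,f) via R3 from path(d,h), span(h,f)
round 2: derive path(e,e) via R3 from path(e,h), span(h,e)
round 2: derive path(e,f) via R3 from path(e,h), span(h,f)
round 2: derive path(f,j) via R3 from path(f,g), span(g,j)
round 2: derive path(h,g) via R3 from path(h,f), span(f,g)
round 2: derive path(h,h) via R3 from path(h,e), span(e,h)
round 2: derive path(h,i) via R3 from path(h,e), span(e,i)
round 3: derive span(b,j) via R1 from span(b,f), span(f,j)
round 3: derive span(d,g) via R1 from span(d,f), span(f,g)
round 3: derive span(d,i) via R1 from span(d,e), span(e,i)
round 3: derive span(d,j) via R1 from span(d,f), span(f,j)
round 3: derive span(e,g) via R1 from span(e,f), span(f,g)
round 3: derive span(e,j) via R1 from span(e,f), span(f,j)
round 3: derive span(h,j) via R1 from span(h,f), span(f,j)
round 3: derive path(b,j) via R3 from path(b,f), span(f,j)
round 3: derive path(d,g) via R3 from path(d,f), span(f,g)
round 3: derive path(d,i) via R3 from path(d,e), span(e,i)
round 3: derive path(d,j) via R3 from path(d,f), span(f,j)
round 3: derive path(e,g) via R3 from path(e,f), span(f,g)
round 3: derive path(e,j) via R3 from path(e,f), span(f,j)
round 3: derive path(h,j) via R3 from path(h,f), span(f,j)

yes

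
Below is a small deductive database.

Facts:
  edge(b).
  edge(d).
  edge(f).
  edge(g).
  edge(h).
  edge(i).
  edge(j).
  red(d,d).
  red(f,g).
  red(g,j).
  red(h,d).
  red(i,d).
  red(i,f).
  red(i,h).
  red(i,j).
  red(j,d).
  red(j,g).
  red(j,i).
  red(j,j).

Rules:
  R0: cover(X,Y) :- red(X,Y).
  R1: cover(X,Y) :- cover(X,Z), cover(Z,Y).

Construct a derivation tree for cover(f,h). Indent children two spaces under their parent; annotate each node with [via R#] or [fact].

round 1: derive cover(d,d) via R0 from red(d,d)
round 1: derive cover(f,g) via R0 from red(f,g)
round 1: derive cover(g,j) via R0 from red(g,j)
round 1: derive cover(h,d) via R0 from red(h,d)
round 1: derive cover(i,d) via R0 from red(i,d)
round 1: derive cover(i,f) via R0 from red(i,f)
round 1: derive cover(i,h) via R0 from red(i,h)
round 1: derive cover(i,j) via R0 from red(i,j)
round 1: derive cover(j,d) via R0 from red(j,d)
round 1: derive cover(j,g) via R0 from red(j,g)
round 1: derive cover(j,i) via R0 from red(j,i)
round 1: derive cover(j,j) via R0 from red(j,j)
round 2: derive cover(f,j) via R1 from cover(f,g), cover(g,j)
round 2: derive cover(g,d) via R1 from cover(g,j), cover(j,d)
round 2: derive cover(g,g) via R1 from cover(g,j), cover(j,g)
round 2: derive cover(g,i) via R1 from cover(g,j), cover(j,i)
round 2: derive cover(i,g) via R1 from cover(i,f), cover(f,g)
round 2: derive cover(i,i) via R1 from cover(i,j), cover(j,i)
round 2: derive cover(j,f) via R1 from cover(j,i), cover(i,f)
round 2: derive cover(j,h) via R1 from cover(j,i), cover(i,h)
round 3: derive cover(f,d) via R1 from cover(f,g), cover(g,d)
round 3: derive cover(f,f) via R1 from cover(f,j), cover(j,f)
round 3: derive cover(f,h) via R1 from cover(f,j), cover(j,h)
round 3: derive cover(f,i) via R1 from cover(f,g), cover(g,i)
round 3: derive cover(g,f) via R1 from cover(g,i), cover(i,f)
round 3: derive cover(g,h) via R1 from cover(g,i), cover(i,h)

cover(f,h)  [via R1]
  cover(f,j)  [via R1]
    cover(f,g)  [via R0]
      red(f,g)  [fact]
    cover(g,j)  [via R0]
      red(g,j)  [fact]
  cover(j,h)  [via R1]
    cover(j,i)  [via R0]
      red(j,i)  [fact]
    cover(i,h)  [via R0]
      red(i,h)  [fact]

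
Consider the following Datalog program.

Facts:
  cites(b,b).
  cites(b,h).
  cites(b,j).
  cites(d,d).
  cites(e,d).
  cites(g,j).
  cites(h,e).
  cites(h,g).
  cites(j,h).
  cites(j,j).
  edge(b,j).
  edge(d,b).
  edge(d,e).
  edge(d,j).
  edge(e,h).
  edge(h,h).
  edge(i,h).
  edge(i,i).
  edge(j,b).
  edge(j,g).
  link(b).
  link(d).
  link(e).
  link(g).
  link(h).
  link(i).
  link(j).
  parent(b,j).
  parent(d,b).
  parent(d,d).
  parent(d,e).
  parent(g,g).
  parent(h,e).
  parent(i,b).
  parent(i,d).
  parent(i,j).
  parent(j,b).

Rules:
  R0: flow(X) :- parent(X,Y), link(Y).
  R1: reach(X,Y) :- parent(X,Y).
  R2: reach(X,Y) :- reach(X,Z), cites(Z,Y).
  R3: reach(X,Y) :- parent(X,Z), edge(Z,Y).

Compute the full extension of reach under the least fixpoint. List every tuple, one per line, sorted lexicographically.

reach(b,b)
reach(b,d)
reach(b,e)
reach(b,g)
reach(b,h)
reach(b,j)
reach(d,b)
reach(d,d)
reach(d,e)
reach(d,g)
reach(d,h)
reach(d,j)
reach(g,d)
reach(g,e)
reach(g,g)
reach(g,h)
reach(g,j)
reach(h,d)
reach(h,e)
reach(h,g)
reach(h,h)
reach(h,j)
reach(i,b)
reach(i,d)
reach(i,e)
reach(i,g)
reach(i,h)
reach(i,j)
reach(j,b)
reach(j,d)
reach(j,e)
reach(j,g)
reach(j,h)
reach(j,j)

round 1: derive reach(b,j) via R1 from parent(b,j)
round 1: derive reach(d,b) via R1 from parent(d,b)
round 1: derive reach(d,d) via R1 from parent(d,d)
round 1: derive reach(d,e) via R1 from parent(d,e)
round 1: derive reach(g,g) via R1 from parent(g,g)
round 1: derive reach(h,e) via R1 from parent(h,e)
round 1: derive reach(i,b) via R1 from parent(i,b)
round 1: derive reach(i,d) via R1 from parent(i,d)
round 1: derive reach(i,j) via R1 from parent(i,j)
round 1: derive reach(j,b) via R1 from parent(j,b)
round 1: derive reach(b,b) via R3 from parent(b,j), edge(j,b)
round 1: derive reach(b,g) via R3 from parent(b,j), edge(j,g)
round 1: derive reach(d,h) via R3 from parent(d,e), edge(e,h)
round 1: derive reach(d,j) via R3 from parent(d,b), edge(b,j)
round 1: derive reach(h,h) via R3 from parent(h,e), edge(e,h)
round 1: derive reach(i,e) via R3 from parent(i,d), edge(d,e)
round 1: derive reach(i,g) via R3 from parent(i,j), edge(j,g)
round 1: derive reach(j,j) via R3 from parent(j,b), edge(b,j)
round 2: derive reach(b,h) via R2 from reach(b,b), cites(b,h)
round 2: derive reach(d,g) via R2 from reach(d,h), cites(h,g)
round 2: derive reach(g,j) via R2 from reach(g,g), cites(g,j)
round 2: derive reach(h,d) via R2 from reach(h,e), cites(e,d)
round 2: derive reach(h,g) via R2 from reach(h,h), cites(h,g)
round 2: derive reach(i,h) via R2 from reach(i,b), cites(b,h)
round 2: derive reach(j,h) via R2 from reach(j,b), cites(b,h)
round 3: derive reach(b,e) via R2 from reach(b,h), cites(h,e)
round 3: derive reach(g,h) via R2 from reach(g,j), cites(j,h)
round 3: derive reach(h,j) via R2 from reach(h,g), cites(g,j)
round 3: derive reach(j,e) via R2 from reach(j,h), cites(h,e)
round 3: derive reach(j,g) via R2 from reach(j,h), cites(h,g)
round 4: derive reach(b,d) via R2 from reach(b,e), cites(e,d)
round 4: derive reach(g,e) via R2 from reach(g,h), cites(h,e)
round 4: derive reach(j,d) via R2 from reach(j,e), cites(e,d)
round 5: derive reach(g,d) via R2 from reach(g,e), cites(e,d)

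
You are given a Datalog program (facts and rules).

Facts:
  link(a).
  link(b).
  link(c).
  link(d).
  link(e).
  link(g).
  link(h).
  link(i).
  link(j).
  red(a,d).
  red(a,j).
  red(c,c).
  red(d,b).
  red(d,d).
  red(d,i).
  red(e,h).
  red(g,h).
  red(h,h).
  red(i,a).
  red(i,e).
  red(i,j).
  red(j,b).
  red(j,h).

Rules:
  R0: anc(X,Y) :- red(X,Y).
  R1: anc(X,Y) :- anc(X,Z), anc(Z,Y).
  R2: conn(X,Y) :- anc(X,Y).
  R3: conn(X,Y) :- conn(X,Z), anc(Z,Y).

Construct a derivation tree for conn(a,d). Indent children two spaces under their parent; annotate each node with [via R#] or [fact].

round 1: derive anc(a,d) via R0 from red(a,d)
round 1: derive anc(a,j) via R0 from red(a,j)
round 1: derive anc(c,c) via R0 from red(c,c)
round 1: derive anc(d,b) via R0 from red(d,b)
round 1: derive anc(d,d) via R0 from red(d,d)
round 1: derive anc(d,i) via R0 from red(d,i)
round 1: derive anc(e,h) via R0 from red(e,h)
round 1: derive anc(g,h) via R0 from red(g,h)
round 1: derive anc(h,h) via R0 from red(h,h)
round 1: derive anc(i,a) via R0 from red(i,a)
round 1: derive anc(i,e) via R0 from red(i,e)
round 1: derive anc(i,j) via R0 from red(i,j)
round 1: derive anc(j,b) via R0 from red(j,b)
round 1: derive anc(j,h) via R0 from red(j,h)
round 2: derive anc(a,b) via R1 from anc(a,d), anc(d,b)
round 2: derive anc(a,h) via R1 from anc(a,j), anc(j,h)
round 2: derive anc(a,i) via R1 from anc(a,d), anc(d,i)
round 2: derive anc(d,a) via R1 from anc(d,i), anc(i,a)
round 2: derive anc(d,e) via R1 from anc(d,i), anc(i,e)
round 2: derive anc(d,j) via R1 from anc(d,i), anc(i,j)
round 2: derive anc(i,b) via R1 from anc(i,j), anc(j,b)
round 2: derive anc(i,d) via R1 from anc(i,a), anc(a,d)
round 2: derive anc(i,h) via R1 from anc(i,e), anc(e,h)
round 2: derive conn(a,d) via R2 from anc(a,d)
round 2: derive conn(a,j) via R2 from anc(a,j)
round 2: derive conn(c,c) via R2 from anc(c,c)
round 2: derive conn(d,b) via R2 from anc(d,b)
round 2: derive conn(d,d) via R2 from anc(d,d)
round 2: derive conn(d,i) via R2 from anc(d,i)
round 2: derive conn(e,h) via R2 from anc(e,h)
round 2: derive conn(g,h) via R2 from anc(g,h)
round 2: derive conn(h,h) via R2 from anc(h,h)
round 2: derive conn(i,a) via R2 from anc(i,a)
round 2: derive conn(i,e) via R2 from anc(i,e)
round 2: derive conn(i,j) via R2 from anc(i,j)
round 2: derive conn(j,b) via R2 from anc(j,b)
round 2: derive conn(j,h) via R2 from anc(j,h)
round 3: derive anc(a,a) via R1 from anc(a,d), anc(d,a)
round 3: derive anc(a,e) via R1 from anc(a,d), anc(d,e)
round 3: derive anc(d,h) via R1 from anc(d,a), anc(a,h)
round 3: derive anc(i,i) via R1 from anc(i,a), anc(a,i)
round 3: derive conn(a,b) via R2 from anc(a,b)
round 3: derive conn(a,h) via R2 from anc(a,h)
round 3: derive conn(a,i) via R2 from anc(a,i)
round 3: derive conn(d,a) via R2 from anc(d,a)
round 3: derive conn(d,e) via R2 from anc(d,e)
round 3: derive conn(d,j) via R2 from anc(d,j)
round 3: derive conn(i,b) via R2 from anc(i,b)
round 3: derive conn(i,d) via R2 from anc(i,d)
round 3: derive conn(i,h) via R2 from anc(i,h)
round 3: derive conn(a,a) via R3 from conn(a,d), anc(d,a)
round 3: derive conn(a,e) via R3 from conn(a,d), anc(d,e)
round 3: derive conn(d,h) via R3 from conn(d,i), anc(i,h)
round 3: derive conn(i,i) via R3 from conn(i,a), anc(a,i)

conn(a,d)  [via R2]
  anc(a,d)  [via R0]
    red(a,d)  [fact]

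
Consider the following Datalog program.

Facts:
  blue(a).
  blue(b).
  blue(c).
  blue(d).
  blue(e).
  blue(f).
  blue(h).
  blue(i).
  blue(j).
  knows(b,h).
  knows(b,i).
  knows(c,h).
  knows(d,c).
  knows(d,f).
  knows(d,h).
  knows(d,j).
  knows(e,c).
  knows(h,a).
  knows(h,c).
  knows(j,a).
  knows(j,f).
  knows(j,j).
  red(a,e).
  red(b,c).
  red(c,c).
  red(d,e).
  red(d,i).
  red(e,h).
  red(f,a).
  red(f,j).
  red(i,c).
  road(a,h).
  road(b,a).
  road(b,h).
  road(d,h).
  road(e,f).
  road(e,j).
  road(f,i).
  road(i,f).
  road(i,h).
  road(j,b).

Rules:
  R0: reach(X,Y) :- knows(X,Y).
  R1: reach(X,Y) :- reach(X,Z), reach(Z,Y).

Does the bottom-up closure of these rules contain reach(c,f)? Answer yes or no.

no

round 1: derive reach(b,h) via R0 from knows(b,h)
round 1: derive reach(b,i) via R0 from knows(b,i)
round 1: derive reach(c,h) via R0 from knows(c,h)
round 1: derive reach(d,c) via R0 from knows(d,c)
round 1: derive reach(d,f) via R0 from knows(d,f)
round 1: derive reach(d,h) via R0 from knows(d,h)
round 1: derive reach(d,j) via R0 from knows(d,j)
round 1: derive reach(e,c) via R0 from knows(e,c)
round 1: derive reach(h,a) via R0 from knows(h,a)
round 1: derive reach(h,c) via R0 from knows(h,c)
round 1: derive reach(j,a) via R0 from knows(j,a)
round 1: derive reach(j,f) via R0 from knows(j,f)
round 1: derive reach(j,j) via R0 from knows(j,j)
round 2: derive reach(b,a) via R1 from reach(b,h), reach(h,a)
round 2: derive reach(b,c) via R1 from reach(b,h), reach(h,c)
round 2: derive reach(c,a) via R1 from reach(c,h), reach(h,a)
round 2: derive reach(c,c) via R1 from reach(c,h), reach(h,c)
round 2: derive reach(d,a) via R1 from reach(d,h), reach(h,a)
round 2: derive reach(e,h) via R1 from reach(e,c), reach(c,h)
round 2: derive reach(h,h) via R1 from reach(h,c), reach(c,h)
round 3: derive reach(e,a) via R1 from reach(e,c), reach(c,a)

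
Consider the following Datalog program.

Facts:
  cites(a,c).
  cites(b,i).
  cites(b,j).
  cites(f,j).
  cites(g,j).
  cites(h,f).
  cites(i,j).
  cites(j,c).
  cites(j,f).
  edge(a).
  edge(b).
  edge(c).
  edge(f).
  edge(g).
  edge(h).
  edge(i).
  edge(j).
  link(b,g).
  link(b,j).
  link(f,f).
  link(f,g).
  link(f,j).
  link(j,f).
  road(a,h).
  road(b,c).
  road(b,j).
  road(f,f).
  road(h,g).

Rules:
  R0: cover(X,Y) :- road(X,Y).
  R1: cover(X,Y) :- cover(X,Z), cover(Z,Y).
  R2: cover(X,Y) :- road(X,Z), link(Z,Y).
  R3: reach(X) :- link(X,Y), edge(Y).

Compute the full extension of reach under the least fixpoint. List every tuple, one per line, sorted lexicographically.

round 1: derive reach(b) via R3 from link(b,g), edge(g)
round 1: derive reach(f) via R3 from link(f,f), edge(f)
round 1: derive reach(j) via R3 from link(j,f), edge(f)

reach(b)
reach(f)
reach(j)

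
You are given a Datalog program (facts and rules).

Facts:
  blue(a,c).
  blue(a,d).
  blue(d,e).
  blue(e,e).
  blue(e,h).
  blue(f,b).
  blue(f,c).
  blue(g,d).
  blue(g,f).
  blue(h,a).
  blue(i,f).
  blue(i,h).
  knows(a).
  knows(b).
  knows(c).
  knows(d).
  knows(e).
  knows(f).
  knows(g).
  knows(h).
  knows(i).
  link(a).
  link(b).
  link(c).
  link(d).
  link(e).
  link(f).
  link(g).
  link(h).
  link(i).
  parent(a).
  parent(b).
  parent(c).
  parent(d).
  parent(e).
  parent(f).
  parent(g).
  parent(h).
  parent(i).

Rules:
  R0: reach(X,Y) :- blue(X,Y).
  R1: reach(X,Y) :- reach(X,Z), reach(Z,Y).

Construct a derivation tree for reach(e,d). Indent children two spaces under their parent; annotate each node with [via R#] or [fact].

round 1: derive reach(a,c) via R0 from blue(a,c)
round 1: derive reach(a,d) via R0 from blue(a,d)
round 1: derive reach(d,e) via R0 from blue(d,e)
round 1: derive reach(e,e) via R0 from blue(e,e)
round 1: derive reach(e,h) via R0 from blue(e,h)
round 1: derive reach(f,b) via R0 from blue(f,b)
round 1: derive reach(f,c) via R0 from blue(f,c)
round 1: derive reach(g,d) via R0 from blue(g,d)
round 1: derive reach(g,f) via R0 from blue(g,f)
round 1: derive reach(h,a) via R0 from blue(h,a)
round 1: derive reach(i,f) via R0 from blue(i,f)
round 1: derive reach(i,h) via R0 from blue(i,h)
round 2: derive reach(a,e) via R1 from reach(a,d), reach(d,e)
round 2: derive reach(d,h) via R1 from reach(d,e), reach(e,h)
round 2: derive reach(e,a) via R1 from reach(e,h), reach(h,a)
round 2: derive reach(g,b) via R1 from reach(g,f), reach(f,b)
round 2: derive reach(g,c) via R1 from reach(g,f), reach(f,c)
round 2: derive reach(g,e) via R1 from reach(g,d), reach(d,e)
round 2: derive reach(h,c) via R1 from reach(h,a), reach(a,c)
round 2: derive reach(h,d) via R1 from reach(h,a), reach(a,d)
round 2: derive reach(i,a) via R1 from reach(i,h), reach(h,a)
round 2: derive reach(i,b) via R1 from reach(i,f), reach(f,b)
round 2: derive reach(i,c) via R1 from reach(i,f), reach(f,c)
round 3: derive reach(a,a) via R1 from reach(a,e), reach(e,a)
round 3: derive reach(a,h) via R1 from reach(a,d), reach(d,h)
round 3: derive reach(d,a) via R1 from reach(d,e), reach(e,a)
round 3: derive reach(d,c) via R1 from reach(d,h), reach(h,c)
round 3: derive reach(d,d) via R1 from reach(d,h), reach(h,d)
round 3: derive reach(e,c) via R1 from reach(e,a), reach(a,c)
round 3: derive reach(e,d) via R1 from reach(e,a), reach(a,d)
round 3: derive reach(g,a) via R1 from reach(g,e), reach(e,a)
round 3: derive reach(g,h) via R1 from reach(g,d), reach(d,h)
round 3: derive reach(h,e) via R1 from reach(h,a), reach(a,e)
round 3: derive reach(h,h) via R1 from reach(h,d), reach(d,h)
round 3: derive reach(i,d) via R1 from reach(i,a), reach(a,d)
round 3: derive reach(i,e) via R1 from reach(i,a), reach(a,e)

reach(e,d)  [via R1]
  reach(e,a)  [via R1]
    reach(e,h)  [via R0]
      blue(e,h)  [fact]
    reach(h,a)  [via R0]
      blue(h,a)  [fact]
  reach(a,d)  [via R0]
    blue(a,d)  [fact]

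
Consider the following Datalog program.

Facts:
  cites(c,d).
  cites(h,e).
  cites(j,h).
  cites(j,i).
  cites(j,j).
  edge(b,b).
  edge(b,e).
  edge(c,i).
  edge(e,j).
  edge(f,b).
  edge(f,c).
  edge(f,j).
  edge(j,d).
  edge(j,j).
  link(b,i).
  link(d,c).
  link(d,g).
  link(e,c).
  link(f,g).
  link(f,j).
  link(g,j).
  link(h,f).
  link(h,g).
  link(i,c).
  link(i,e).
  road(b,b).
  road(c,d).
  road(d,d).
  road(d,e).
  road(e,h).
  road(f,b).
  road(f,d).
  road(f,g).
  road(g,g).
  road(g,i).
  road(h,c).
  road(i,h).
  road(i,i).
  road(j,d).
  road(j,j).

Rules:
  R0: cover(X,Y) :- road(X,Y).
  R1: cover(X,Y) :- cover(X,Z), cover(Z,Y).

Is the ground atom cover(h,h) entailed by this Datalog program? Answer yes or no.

yes

round 1: derive cover(b,b) via R0 from road(b,b)
round 1: derive cover(c,d) via R0 from road(c,d)
round 1: derive cover(d,d) via R0 from road(d,d)
round 1: derive cover(d,e) via R0 from road(d,e)
round 1: derive cover(e,h) via R0 from road(e,h)
round 1: derive cover(f,b) via R0 from road(f,b)
round 1: derive cover(f,d) via R0 from road(f,d)
round 1: derive cover(f,g) via R0 from road(f,g)
round 1: derive cover(g,g) via R0 from road(g,g)
round 1: derive cover(g,i) via R0 from road(g,i)
round 1: derive cover(h,c) via R0 from road(h,c)
round 1: derive cover(i,h) via R0 from road(i,h)
round 1: derive cover(i,i) via R0 from road(i,i)
round 1: derive cover(j,d) via R0 from road(j,d)
round 1: derive cover(j,j) via R0 from road(j,j)
round 2: derive cover(c,e) via R1 from cover(c,d), cover(d,e)
round 2: derive cover(d,h) via R1 from cover(d,e), cover(e,h)
round 2: derive cover(e,c) via R1 from cover(e,h), cover(h,c)
round 2: derive cover(f,e) via R1 from cover(f,d), cover(d,e)
round 2: derive cover(f,i) via R1 from cover(f,g), cover(g,i)
round 2: derive cover(g,h) via R1 from cover(g,i), cover(i,h)
round 2: derive cover(h,d) via R1 from cover(h,c), cover(c,d)
round 2: derive cover(i,c) via R1 from cover(i,h), cover(h,c)
round 2: derive cover(j,e) via R1 from cover(j,d), cover(d,e)
round 3: derive cover(c,c) via R1 from cover(c,e), cover(e,c)
round 3: derive cover(c,h) via R1 from cover(c,d), cover(d,h)
round 3: derive cover(d,c) via R1 from cover(d,e), cover(e,c)
round 3: derive cover(e,d) via R1 from cover(e,c), cover(c,d)
round 3: derive cover(e,e) via R1 from cover(e,c), cover(c,e)
round 3: derive cover(f,c) via R1 from cover(f,e), cover(e,c)
round 3: derive cover(f,h) via R1 from cover(f,d), cover(d,h)
round 3: derive cover(g,c) via R1 from cover(g,h), cover(h,c)
round 3: derive cover(g,d) via R1 from cover(g,h), cover(h,d)
round 3: derive cover(h,e) via R1 from cover(h,c), cover(c,e)
round 3: derive cover(h,h) via R1 from cover(h,d), cover(d,h)
round 3: derive cover(i,d) via R1 from cover(i,c), cover(c,d)
round 3: derive cover(i,e) via R1 from cover(i,c), cover(c,e)
round 3: derive cover(j,c) via R1 from cover(j,e), cover(e,c)
round 3: derive cover(j,h) via R1 from cover(j,d), cover(d,h)
round 4: derive cover(g,e) via R1 from cover(g,c), cover(c,e)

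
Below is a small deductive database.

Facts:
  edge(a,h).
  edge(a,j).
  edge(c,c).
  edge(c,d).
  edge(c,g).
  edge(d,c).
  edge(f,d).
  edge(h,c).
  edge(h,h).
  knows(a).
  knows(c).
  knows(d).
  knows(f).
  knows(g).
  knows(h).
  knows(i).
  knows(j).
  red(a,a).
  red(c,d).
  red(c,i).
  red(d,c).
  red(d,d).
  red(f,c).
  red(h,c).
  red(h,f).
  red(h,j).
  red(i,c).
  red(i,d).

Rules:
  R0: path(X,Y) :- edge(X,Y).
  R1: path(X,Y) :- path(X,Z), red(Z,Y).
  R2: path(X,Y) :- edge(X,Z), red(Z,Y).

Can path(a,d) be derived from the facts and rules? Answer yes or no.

round 1: derive path(a,h) via R0 from edge(a,h)
round 1: derive path(a,j) via R0 from edge(a,j)
round 1: derive path(c,c) via R0 from edge(c,c)
round 1: derive path(c,d) via R0 from edge(c,d)
round 1: derive path(c,g) via R0 from edge(c,g)
round 1: derive path(d,c) via R0 from edge(d,c)
round 1: derive path(f,d) via R0 from edge(f,d)
round 1: derive path(h,c) via R0 from edge(h,c)
round 1: derive path(h,h) via R0 from edge(h,h)
round 1: derive path(a,c) via R2 from edge(a,h), red(h,c)
round 1: derive path(a,f) via R2 from edge(a,h), red(h,f)
round 1: derive path(c,i) via R2 from edge(c,c), red(c,i)
round 1: derive path(d,d) via R2 from edge(d,c), red(c,d)
round 1: derive path(d,i) via R2 from edge(d,c), red(c,i)
round 1: derive path(f,c) via R2 from edge(f,d), red(d,c)
round 1: derive path(h,d) via R2 from edge(h,c), red(c,d)
round 1: derive path(h,f) via R2 from edge(h,h), red(h,f)
round 1: derive path(h,i) via R2 from edge(h,c), red(c,i)
round 1: derive path(h,j) via R2 from edge(h,h), red(h,j)
round 2: derive path(a,d) via R1 from path(a,c), red(c,d)
round 2: derive path(a,i) via R1 from path(a,c), red(c,i)
round 2: derive path(f,i) via R1 from path(f,c), red(c,i)

yes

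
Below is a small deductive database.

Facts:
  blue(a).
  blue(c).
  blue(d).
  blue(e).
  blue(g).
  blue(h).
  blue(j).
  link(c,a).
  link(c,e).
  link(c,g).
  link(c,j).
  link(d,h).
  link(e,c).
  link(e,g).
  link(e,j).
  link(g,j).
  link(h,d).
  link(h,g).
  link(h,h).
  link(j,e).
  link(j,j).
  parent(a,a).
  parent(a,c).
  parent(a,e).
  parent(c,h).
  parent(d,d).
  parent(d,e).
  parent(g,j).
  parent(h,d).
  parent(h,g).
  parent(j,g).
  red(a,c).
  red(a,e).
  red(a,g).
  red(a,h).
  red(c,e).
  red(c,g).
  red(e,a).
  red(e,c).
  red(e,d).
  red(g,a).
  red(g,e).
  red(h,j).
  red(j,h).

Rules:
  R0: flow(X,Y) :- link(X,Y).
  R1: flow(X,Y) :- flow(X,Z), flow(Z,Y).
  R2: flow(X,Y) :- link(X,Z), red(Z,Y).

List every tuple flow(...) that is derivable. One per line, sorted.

round 1: derive flow(c,a) via R0 from link(c,a)
round 1: derive flow(c,e) via R0 from link(c,e)
round 1: derive flow(c,g) via R0 from link(c,g)
round 1: derive flow(c,j) via R0 from link(c,j)
round 1: derive flow(d,h) via R0 from link(d,h)
round 1: derive flow(e,c) via R0 from link(e,c)
round 1: derive flow(e,g) via R0 from link(e,g)
round 1: derive flow(e,j) via R0 from link(e,j)
round 1: derive flow(g,j) via R0 from link(g,j)
round 1: derive flow(h,d) via R0 from link(h,d)
round 1: derive flow(h,g) via R0 from link(h,g)
round 1: derive flow(h,h) via R0 from link(h,h)
round 1: derive flow(j,e) via R0 from link(j,e)
round 1: derive flow(j,j) via R0 from link(j,j)
round 1: derive flow(c,c) via R2 from link(c,a), red(a,c)
round 1: derive flow(c,d) via R2 from link(c,e), red(e,d)
round 1: derive flow(c,h) via R2 from link(c,a), red(a,h)
round 1: derive flow(d,j) via R2 from link(d,h), red(h,j)
round 1: derive flow(e,a) via R2 from link(e,g), red(g,a)
round 1: derive flow(e,e) via R2 from link(e,c), red(c,e)
round 1: derive flow(e,h) via R2 from link(e,j), red(j,h)
round 1: derive flow(g,h) via R2 from link(g,j), red(j,h)
round 1: derive flow(h,a) via R2 from link(h,g), red(g,a)
round 1: derive flow(h,e) via R2 from link(h,g), red(g,e)
round 1: derive flow(h,j) via R2 from link(h,h), red(h,j)
round 1: derive flow(j,a) via R2 from link(j,e), red(e,a)
round 1: derive flow(j,c) via R2 from link(j,e), red(e,c)
round 1: derive flow(j,d) via R2 from link(j,e), red(e,d)
round 1: derive flow(j,h) via R2 from link(j,j), red(j,h)
round 2: derive flow(d,a) via R1 from flow(d,h), flow(h,a)
round 2: derive flow(d,c) via R1 from flow(d,j), flow(j,c)
round 2: derive flow(d,d) via R1 from flow(d,h), flow(h,d)
round 2: derive flow(d,e) via R1 from flow(d,h), flow(h,e)
round 2: derive flow(d,g) via R1 from flow(d,h), flow(h,g)
round 2: derive flow(e,d) via R1 from flow(e,c), flow(c,d)
round 2: derive flow(g,a) via R1 from flow(g,h), flow(h,a)
round 2: derive flow(g,c) via R1 from flow(g,j), flow(j,c)
round 2: derive flow(g,d) via R1 from flow(g,h), flow(h,d)
round 2: derive flow(g,e) via R1 from flow(g,h), flow(h,e)
round 2: derive flow(g,g) via R1 from flow(g,h), flow(h,g)
round 2: derive flow(h,c) via R1 from flow(h,e), flow(e,c)
round 2: derive flow(j,g) via R1 from flow(j,c), flow(c,g)

flow(c,a)
flow(c,c)
flow(c,d)
flow(c,e)
flow(c,g)
flow(c,h)
flow(c,j)
flow(d,a)
flow(d,c)
flow(d,d)
flow(d,e)
flow(d,g)
flow(d,h)
flow(d,j)
flow(e,a)
flow(e,c)
flow(e,d)
flow(e,e)
flow(e,g)
flow(e,h)
flow(e,j)
flow(g,a)
flow(g,c)
flow(g,d)
flow(g,e)
flow(g,g)
flow(g,h)
flow(g,j)
flow(h,a)
flow(h,c)
flow(h,d)
flow(h,e)
flow(h,g)
flow(h,h)
flow(h,j)
flow(j,a)
flow(j,c)
flow(j,d)
flow(j,e)
flow(j,g)
flow(j,h)
flow(j,j)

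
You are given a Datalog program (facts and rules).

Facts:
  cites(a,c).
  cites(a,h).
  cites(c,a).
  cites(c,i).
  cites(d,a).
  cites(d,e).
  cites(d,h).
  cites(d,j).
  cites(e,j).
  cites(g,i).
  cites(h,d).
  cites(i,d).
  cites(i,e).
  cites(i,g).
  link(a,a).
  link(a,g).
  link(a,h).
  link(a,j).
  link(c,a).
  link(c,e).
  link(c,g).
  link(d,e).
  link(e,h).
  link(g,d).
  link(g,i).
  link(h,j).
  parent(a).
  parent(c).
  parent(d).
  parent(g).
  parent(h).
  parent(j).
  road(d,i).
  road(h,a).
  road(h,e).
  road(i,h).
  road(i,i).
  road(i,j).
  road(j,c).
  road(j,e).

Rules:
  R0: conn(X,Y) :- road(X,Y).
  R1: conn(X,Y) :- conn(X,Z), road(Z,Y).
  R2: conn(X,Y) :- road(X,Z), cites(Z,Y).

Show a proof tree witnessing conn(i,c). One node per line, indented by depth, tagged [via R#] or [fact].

round 1: derive conn(d,i) via R0 from road(d,i)
round 1: derive conn(h,a) via R0 from road(h,a)
round 1: derive conn(h,e) via R0 from road(h,e)
round 1: derive conn(i,h) via R0 from road(i,h)
round 1: derive conn(i,i) via R0 from road(i,i)
round 1: derive conn(i,j) via R0 from road(i,j)
round 1: derive conn(j,c) via R0 from road(j,c)
round 1: derive conn(j,e) via R0 from road(j,e)
round 1: derive conn(d,d) via R2 from road(d,i), cites(i,d)
round 1: derive conn(d,e) via R2 from road(d,i), cites(i,e)
round 1: derive conn(d,g) via R2 from road(d,i), cites(i,g)
round 1: derive conn(h,c) via R2 from road(h,a), cites(a,c)
round 1: derive conn(h,h) via R2 from road(h,a), cites(a,h)
round 1: derive conn(h,j) via R2 from road(h,e), cites(e,j)
round 1: derive conn(i,d) via R2 from road(i,h), cites(h,d)
round 1: derive conn(i,e) via R2 from road(i,i), cites(i,e)
round 1: derive conn(i,g) via R2 from road(i,i), cites(i,g)
round 1: derive conn(j,a) via R2 from road(j,c), cites(c,a)
round 1: derive conn(j,i) via R2 from road(j,c), cites(c,i)
round 1: derive conn(j,j) via R2 from road(j,e), cites(e,j)
round 2: derive conn(d,h) via R1 from conn(d,i), road(i,h)
round 2: derive conn(d,j) via R1 from conn(d,i), road(i,j)
round 2: derive conn(i,a) via R1 from conn(i,h), road(h,a)
round 2: derive conn(i,c) via R1 from conn(i,j), road(j,c)
round 2: derive conn(j,h) via R1 from conn(j,i), road(i,h)
round 3: derive conn(d,a) via R1 from conn(d,h), road(h,a)
round 3: derive conn(d,c) via R1 from conn(d,j), road(j,c)

conn(i,c)  [via R1]
  conn(i,j)  [via R0]
    road(i,j)  [fact]
  road(j,c)  [fact]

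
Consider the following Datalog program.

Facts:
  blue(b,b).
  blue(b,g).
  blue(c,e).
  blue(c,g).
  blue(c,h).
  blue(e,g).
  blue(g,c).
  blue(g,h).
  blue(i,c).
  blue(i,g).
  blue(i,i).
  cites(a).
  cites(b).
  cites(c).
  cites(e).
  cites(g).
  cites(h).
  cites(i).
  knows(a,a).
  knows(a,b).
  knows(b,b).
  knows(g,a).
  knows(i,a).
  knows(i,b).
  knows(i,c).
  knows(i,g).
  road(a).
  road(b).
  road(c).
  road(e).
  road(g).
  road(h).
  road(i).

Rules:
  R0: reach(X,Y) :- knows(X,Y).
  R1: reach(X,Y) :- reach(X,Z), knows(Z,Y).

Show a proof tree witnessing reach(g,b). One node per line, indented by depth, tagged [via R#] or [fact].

round 1: derive reach(a,a) via R0 from knows(a,a)
round 1: derive reach(a,b) via R0 from knows(a,b)
round 1: derive reach(b,b) via R0 from knows(b,b)
round 1: derive reach(g,a) via R0 from knows(g,a)
round 1: derive reach(i,a) via R0 from knows(i,a)
round 1: derive reach(i,b) via R0 from knows(i,b)
round 1: derive reach(i,c) via R0 from knows(i,c)
round 1: derive reach(i,g) via R0 from knows(i,g)
round 2: derive reach(g,b) via R1 from reach(g,a), knows(a,b)

reach(g,b)  [via R1]
  reach(g,a)  [via R0]
    knows(g,a)  [fact]
  knows(a,b)  [fact]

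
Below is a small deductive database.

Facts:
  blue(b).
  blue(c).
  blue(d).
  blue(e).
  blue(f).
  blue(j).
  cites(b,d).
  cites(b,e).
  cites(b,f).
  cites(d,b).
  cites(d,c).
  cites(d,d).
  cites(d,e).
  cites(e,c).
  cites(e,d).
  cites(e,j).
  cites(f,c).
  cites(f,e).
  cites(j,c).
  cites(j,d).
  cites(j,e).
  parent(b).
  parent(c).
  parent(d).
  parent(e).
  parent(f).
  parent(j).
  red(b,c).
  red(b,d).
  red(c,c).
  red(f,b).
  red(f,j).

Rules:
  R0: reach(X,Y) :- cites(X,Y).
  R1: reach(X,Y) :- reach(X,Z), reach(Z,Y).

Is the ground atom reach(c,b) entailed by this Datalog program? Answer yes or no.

round 1: derive reach(b,d) via R0 from cites(b,d)
round 1: derive reach(b,e) via R0 from cites(b,e)
round 1: derive reach(b,f) via R0 from cites(b,f)
round 1: derive reach(d,b) via R0 from cites(d,b)
round 1: derive reach(d,c) via R0 from cites(d,c)
round 1: derive reach(d,d) via R0 from cites(d,d)
round 1: derive reach(d,e) via R0 from cites(d,e)
round 1: derive reach(e,c) via R0 from cites(e,c)
round 1: derive reach(e,d) via R0 from cites(e,d)
round 1: derive reach(e,j) via R0 from cites(e,j)
round 1: derive reach(f,c) via R0 from cites(f,c)
round 1: derive reach(f,e) via R0 from cites(f,e)
round 1: derive reach(j,c) via R0 from cites(j,c)
round 1: derive reach(j,d) via R0 from cites(j,d)
round 1: derive reach(j,e) via R0 from cites(j,e)
round 2: derive reach(b,b) via R1 from reach(b,d), reach(d,b)
round 2: derive reach(b,c) via R1 from reach(b,d), reach(d,c)
round 2: derive reach(b,j) via R1 from reach(b,e), reach(e,j)
round 2: derive reach(d,f) via R1 from reach(d,b), reach(b,f)
round 2: derive reach(d,j) via R1 from reach(d,e), reach(e,j)
round 2: derive reach(e,b) via R1 from reach(e,d), reach(d,b)
round 2: derive reach(e,e) via R1 from reach(e,d), reach(d,e)
round 2: derive reach(f,d) via R1 from reach(f,e), reach(e,d)
round 2: derive reach(f,j) via R1 from reach(f,e), reach(e,j)
round 2: derive reach(j,b) via R1 from reach(j,d), reach(d,b)
round 2: derive reach(j,j) via R1 from reach(j,e), reach(e,j)
round 3: derive reach(e,f) via R1 from reach(e,b), reach(b,f)
round 3: derive reach(f,b) via R1 from reach(f,d), reach(d,b)
round 3: derive reach(f,f) via R1 from reach(f,d), reach(d,f)
round 3: derive reach(j,f) via R1 from reach(j,b), reach(b,f)

no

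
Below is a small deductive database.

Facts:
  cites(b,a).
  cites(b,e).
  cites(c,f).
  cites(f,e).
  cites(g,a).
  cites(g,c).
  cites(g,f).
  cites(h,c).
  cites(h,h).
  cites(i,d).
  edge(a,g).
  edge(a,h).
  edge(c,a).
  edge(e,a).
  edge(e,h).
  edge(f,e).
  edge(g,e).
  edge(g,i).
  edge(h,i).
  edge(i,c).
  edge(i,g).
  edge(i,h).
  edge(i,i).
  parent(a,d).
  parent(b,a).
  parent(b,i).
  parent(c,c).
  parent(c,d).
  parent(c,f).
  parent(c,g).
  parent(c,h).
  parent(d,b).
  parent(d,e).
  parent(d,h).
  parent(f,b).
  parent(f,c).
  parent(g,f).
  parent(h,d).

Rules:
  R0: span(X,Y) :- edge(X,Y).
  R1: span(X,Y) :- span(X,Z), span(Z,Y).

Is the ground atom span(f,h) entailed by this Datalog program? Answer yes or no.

round 1: derive span(a,g) via R0 from edge(a,g)
round 1: derive span(a,h) via R0 from edge(a,h)
round 1: derive span(c,a) via R0 from edge(c,a)
round 1: derive span(e,a) via R0 from edge(e,a)
round 1: derive span(e,h) via R0 from edge(e,h)
round 1: derive span(f,e) via R0 from edge(f,e)
round 1: derive span(g,e) via R0 from edge(g,e)
round 1: derive span(g,i) via R0 from edge(g,i)
round 1: derive span(h,i) via R0 from edge(h,i)
round 1: derive span(i,c) via R0 from edge(i,c)
round 1: derive span(i,g) via R0 from edge(i,g)
round 1: derive span(i,h) via R0 from edge(i,h)
round 1: derive span(i,i) via R0 from edge(i,i)
round 2: derive span(a,e) via R1 from span(a,g), span(g,e)
round 2: derive span(a,i) via R1 from span(a,g), span(g,i)
round 2: derive span(c,g) via R1 from span(c,a), span(a,g)
round 2: derive span(c,h) via R1 from span(c,a), span(a,h)
round 2: derive span(e,g) via R1 from span(e,a), span(a,g)
round 2: derive span(e,i) via R1 from span(e,h), span(h,i)
round 2: derive span(f,a) via R1 from span(f,e), span(e,a)
round 2: derive span(f,h) via R1 from span(f,e), span(e,h)
round 2: derive span(g,a) via R1 from span(g,e), span(e,a)
round 2: derive span(g,c) via R1 from span(g,i), span(i,c)
round 2: derive span(g,g) via R1 from span(g,i), span(i,g)
round 2: derive span(g,h) via R1 from span(g,e), span(e,h)
round 2: derive span(h,c) via R1 from span(h,i), span(i,c)
round 2: derive span(h,g) via R1 from span(h,i), span(i,g)
round 2: derive span(h,h) via R1 from span(h,i), span(i,h)
round 2: derive span(i,a) via R1 from span(i,c), span(c,a)
round 2: derive span(i,e) via R1 from span(i,g), span(g,e)
round 3: derive span(a,a) via R1 from span(a,e), span(e,a)
round 3: derive span(a,c) via R1 from span(a,g), span(g,c)
round 3: derive span(c,c) via R1 from span(c,g), span(g,c)
round 3: derive span(c,e) via R1 from span(c,a), span(a,e)
round 3: derive span(c,i) via R1 from span(c,a), span(a,i)
round 3: derive span(e,c) via R1 from span(e,g), span(g,c)
round 3: derive span(e,e) via R1 from span(e,a), span(a,e)
round 3: derive span(f,c) via R1 from span(f,h), span(h,c)
round 3: derive span(f,g) via R1 from span(f,a), span(a,g)
round 3: derive span(f,i) via R1 from span(f,a), span(a,i)
round 3: derive span(h,a) via R1 from span(h,c), span(c,a)
round 3: derive span(h,e) via R1 from span(h,g), span(g,e)

yes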